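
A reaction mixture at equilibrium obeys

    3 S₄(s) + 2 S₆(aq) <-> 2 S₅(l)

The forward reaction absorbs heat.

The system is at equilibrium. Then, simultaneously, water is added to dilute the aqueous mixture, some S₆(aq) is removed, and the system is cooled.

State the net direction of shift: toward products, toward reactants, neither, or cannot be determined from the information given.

left

Dilution lowers every aqueous concentration by the same factor. Δn_aq = 0 − 2 = -2, so the system shifts toward the side with more dissolved moles — to the left.
Removing S₆ (aq), a reactant, drives the reaction to the left.
The forward reaction is endothermic. Lowering T favours the exothermic direction — shift to the left.
All effects act in the same direction — net shift to the left.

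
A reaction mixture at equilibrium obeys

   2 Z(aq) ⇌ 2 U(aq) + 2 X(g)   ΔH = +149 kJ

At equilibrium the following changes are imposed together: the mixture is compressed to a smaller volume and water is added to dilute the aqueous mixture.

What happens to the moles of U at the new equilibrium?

decreases

Gas moles: reactants 0, products 2 (Δn_gas = +2). Compression shifts the system toward the side with fewer moles of gas — to the left.
Dilution scales every aqueous concentration by the same factor. Δn_aq = 2 − 2 = 0, so Q is unchanged — no shift.
The net shift is to the left. U is a product, so its amount decreases.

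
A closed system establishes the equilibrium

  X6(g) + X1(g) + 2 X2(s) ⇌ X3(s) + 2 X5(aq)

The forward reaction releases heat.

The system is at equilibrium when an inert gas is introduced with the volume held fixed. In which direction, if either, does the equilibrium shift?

At constant volume, adding an inert gas leaves every reacting species' partial pressure unchanged, so Q is unchanged — no shift from this change.

no shift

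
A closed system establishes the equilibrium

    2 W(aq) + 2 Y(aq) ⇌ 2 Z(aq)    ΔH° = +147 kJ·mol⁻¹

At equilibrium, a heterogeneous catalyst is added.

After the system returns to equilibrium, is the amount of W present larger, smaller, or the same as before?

A catalyst speeds both forward and reverse rates equally; it changes neither Q nor K — no shift from this change.
No net shift occurs, so the amount of W is unchanged.

unchanged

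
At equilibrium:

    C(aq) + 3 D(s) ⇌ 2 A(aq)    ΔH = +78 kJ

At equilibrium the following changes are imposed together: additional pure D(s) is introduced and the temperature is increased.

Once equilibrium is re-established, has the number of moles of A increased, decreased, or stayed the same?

increases

D is a pure solid; its activity is 1 regardless of amount, so Q is unaffected — no shift from this change.
The forward reaction is endothermic. Raising T favours the endothermic direction — shift to the right.
The net shift is to the right. A is a product, so its amount increases.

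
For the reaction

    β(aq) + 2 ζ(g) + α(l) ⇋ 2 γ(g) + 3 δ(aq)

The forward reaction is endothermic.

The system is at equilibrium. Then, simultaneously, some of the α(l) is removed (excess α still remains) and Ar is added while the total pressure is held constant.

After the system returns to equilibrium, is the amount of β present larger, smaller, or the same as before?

α is a pure liquid; its activity is 1 regardless of amount, so Q is unaffected — no shift from this change.
Adding inert gas at constant total pressure expands the volume, scaling every reacting partial pressure by the same factor. Δn_gas = 2 − 2 = 0, so Q is unchanged — no shift.
No net shift occurs, so the amount of β is unchanged.

unchanged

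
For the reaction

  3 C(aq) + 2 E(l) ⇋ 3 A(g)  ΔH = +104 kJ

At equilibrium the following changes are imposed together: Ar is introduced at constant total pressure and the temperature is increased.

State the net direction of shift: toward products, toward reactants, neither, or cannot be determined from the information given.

Adding inert gas at constant total pressure expands the volume and lowers every reacting partial pressure. With Δn_gas = 3 − 0 = +3, Q moves away from K toward the side with fewer gas moles, so the system shifts toward the side with more gas moles — to the right.
The forward reaction is endothermic. Raising T favours the endothermic direction — shift to the right.
All effects act in the same direction — net shift to the right.

right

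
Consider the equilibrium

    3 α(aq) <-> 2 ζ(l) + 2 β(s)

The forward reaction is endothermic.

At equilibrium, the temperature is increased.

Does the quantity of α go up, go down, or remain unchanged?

The forward reaction is endothermic. Raising T favours the endothermic direction — shift to the right.
The net shift is to the right. α is a reactant, so its amount decreases.

decreases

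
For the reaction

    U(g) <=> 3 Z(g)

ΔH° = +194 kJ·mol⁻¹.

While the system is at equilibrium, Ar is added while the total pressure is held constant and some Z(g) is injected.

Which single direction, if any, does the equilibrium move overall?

cannot be determined

Adding inert gas at constant total pressure expands the volume and lowers every reacting partial pressure. With Δn_gas = 3 − 1 = +2, Q moves away from K toward the side with fewer gas moles, so the system shifts toward the side with more gas moles — to the right.
Adding Z (g), a product, drives the reaction to the left.
The individual effects push in opposite directions; without quantitative information the net direction cannot be determined.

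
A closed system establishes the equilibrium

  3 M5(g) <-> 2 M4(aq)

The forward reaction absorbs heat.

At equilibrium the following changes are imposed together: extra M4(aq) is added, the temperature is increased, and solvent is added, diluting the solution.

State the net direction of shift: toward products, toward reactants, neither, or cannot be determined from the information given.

cannot be determined

Adding M4 (aq), a product, drives the reaction to the left.
The forward reaction is endothermic. Raising T favours the endothermic direction — shift to the right.
Dilution lowers every aqueous concentration by the same factor. Δn_aq = 2 − 0 = +2, so the system shifts toward the side with more dissolved moles — to the right.
The individual effects push in opposite directions; without quantitative information the net direction cannot be determined.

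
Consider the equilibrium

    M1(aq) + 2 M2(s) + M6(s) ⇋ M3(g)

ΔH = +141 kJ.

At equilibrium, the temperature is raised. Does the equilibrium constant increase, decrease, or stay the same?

increases

K depends on temperature via the van 't Hoff relation. The forward reaction is endothermic, so raising T increases K.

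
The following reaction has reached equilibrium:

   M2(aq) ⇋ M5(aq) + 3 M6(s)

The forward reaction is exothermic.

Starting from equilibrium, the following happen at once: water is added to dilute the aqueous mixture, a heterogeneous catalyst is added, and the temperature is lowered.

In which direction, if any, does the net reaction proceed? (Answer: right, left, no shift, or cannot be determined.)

right

Dilution scales every aqueous concentration by the same factor. Δn_aq = 1 − 1 = 0, so Q is unchanged — no shift.
A catalyst speeds both forward and reverse rates equally; it changes neither Q nor K — no shift from this change.
The forward reaction is exothermic. Lowering T favours the exothermic direction — shift to the right.
Only the nonzero effect(s) matter; the net shift is to the right.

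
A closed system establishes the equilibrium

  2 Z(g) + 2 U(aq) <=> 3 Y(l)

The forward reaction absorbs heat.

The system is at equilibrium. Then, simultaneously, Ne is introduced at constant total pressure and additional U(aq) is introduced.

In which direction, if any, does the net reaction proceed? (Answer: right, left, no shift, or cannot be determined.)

cannot be determined

Adding inert gas at constant total pressure expands the volume and lowers every reacting partial pressure. With Δn_gas = 0 − 2 = -2, Q moves away from K toward the side with fewer gas moles, so the system shifts toward the side with more gas moles — to the left.
Adding U (aq), a reactant, drives the reaction to the right.
The individual effects push in opposite directions; without quantitative information the net direction cannot be determined.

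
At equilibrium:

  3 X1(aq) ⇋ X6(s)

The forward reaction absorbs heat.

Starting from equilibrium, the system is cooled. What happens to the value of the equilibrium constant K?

K depends on temperature via the van 't Hoff relation. The forward reaction is endothermic, so lowering T decreases K.

decreases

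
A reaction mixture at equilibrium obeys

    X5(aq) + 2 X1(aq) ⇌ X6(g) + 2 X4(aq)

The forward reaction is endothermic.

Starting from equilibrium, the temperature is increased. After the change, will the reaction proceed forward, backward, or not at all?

The forward reaction is endothermic. Raising T favours the endothermic direction — shift to the right.

right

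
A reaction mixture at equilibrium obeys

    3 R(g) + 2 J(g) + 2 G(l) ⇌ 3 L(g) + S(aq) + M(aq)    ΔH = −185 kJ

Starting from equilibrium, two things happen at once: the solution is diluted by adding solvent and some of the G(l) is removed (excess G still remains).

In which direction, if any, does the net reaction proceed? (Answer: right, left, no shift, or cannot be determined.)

Dilution lowers every aqueous concentration by the same factor. Δn_aq = 2 − 0 = +2, so the system shifts toward the side with more dissolved moles — to the right.
G is a pure liquid; its activity is 1 regardless of amount, so Q is unaffected — no shift from this change.
Only the nonzero effect(s) matter; the net shift is to the right.

right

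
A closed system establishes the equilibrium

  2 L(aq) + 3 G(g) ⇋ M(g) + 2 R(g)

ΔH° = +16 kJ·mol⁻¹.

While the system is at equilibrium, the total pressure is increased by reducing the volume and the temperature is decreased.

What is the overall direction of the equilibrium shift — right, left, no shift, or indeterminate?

Gas moles: reactants 3, products 3. Δn_gas = 0, so a volume change leaves Q equal to K — no shift from this change.
The forward reaction is endothermic. Lowering T favours the exothermic direction — shift to the left.
Only the nonzero effect(s) matter; the net shift is to the left.

left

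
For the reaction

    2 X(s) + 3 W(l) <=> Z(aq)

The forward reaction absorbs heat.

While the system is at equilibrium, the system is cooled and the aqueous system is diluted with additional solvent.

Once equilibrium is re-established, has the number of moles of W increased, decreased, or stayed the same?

cannot be determined

The forward reaction is endothermic. Lowering T favours the exothermic direction — shift to the left.
Dilution lowers every aqueous concentration by the same factor. Δn_aq = 1 − 0 = +1, so the system shifts toward the side with more dissolved moles — to the right.
The two effects oppose each other, so the net shift — and hence the change in W — cannot be determined from the given information.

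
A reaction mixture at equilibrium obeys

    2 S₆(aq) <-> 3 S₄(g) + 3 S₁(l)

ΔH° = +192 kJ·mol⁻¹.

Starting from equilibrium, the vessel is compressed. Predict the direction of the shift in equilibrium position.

left

Gas moles: reactants 0, products 3 (Δn_gas = +3). Compression shifts the system toward the side with fewer moles of gas — to the left.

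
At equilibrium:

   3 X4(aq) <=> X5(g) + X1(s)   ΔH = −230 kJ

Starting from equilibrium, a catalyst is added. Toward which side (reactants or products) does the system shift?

no shift

A catalyst speeds both forward and reverse rates equally; it changes neither Q nor K — no shift from this change.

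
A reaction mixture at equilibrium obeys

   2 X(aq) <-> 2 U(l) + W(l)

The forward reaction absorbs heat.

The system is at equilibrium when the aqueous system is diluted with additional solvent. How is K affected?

unchanged

The equilibrium constant depends only on temperature. This perturbation may move the position of equilibrium, but since T is unchanged, K itself is unchanged.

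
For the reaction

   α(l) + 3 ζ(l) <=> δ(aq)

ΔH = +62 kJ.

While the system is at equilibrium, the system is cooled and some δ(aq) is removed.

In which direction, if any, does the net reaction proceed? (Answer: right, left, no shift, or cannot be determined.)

The forward reaction is endothermic. Lowering T favours the exothermic direction — shift to the left.
Removing δ (aq), a product, drives the reaction to the right.
The individual effects push in opposite directions; without quantitative information the net direction cannot be determined.

cannot be determined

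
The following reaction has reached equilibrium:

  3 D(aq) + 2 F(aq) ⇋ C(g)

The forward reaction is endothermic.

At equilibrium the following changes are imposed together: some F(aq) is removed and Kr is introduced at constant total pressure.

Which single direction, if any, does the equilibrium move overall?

cannot be determined

Removing F (aq), a reactant, drives the reaction to the left.
Adding inert gas at constant total pressure expands the volume and lowers every reacting partial pressure. With Δn_gas = 1 − 0 = +1, Q moves away from K toward the side with fewer gas moles, so the system shifts toward the side with more gas moles — to the right.
The individual effects push in opposite directions; without quantitative information the net direction cannot be determined.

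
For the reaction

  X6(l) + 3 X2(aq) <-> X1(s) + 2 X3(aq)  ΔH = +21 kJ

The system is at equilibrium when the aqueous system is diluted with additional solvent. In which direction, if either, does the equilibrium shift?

left

Dilution lowers every aqueous concentration by the same factor. Δn_aq = 2 − 3 = -1, so the system shifts toward the side with more dissolved moles — to the left.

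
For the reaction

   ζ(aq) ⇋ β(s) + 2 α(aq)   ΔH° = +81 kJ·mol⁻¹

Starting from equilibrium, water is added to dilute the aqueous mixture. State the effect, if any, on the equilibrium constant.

unchanged

The equilibrium constant depends only on temperature. This perturbation may move the position of equilibrium, but since T is unchanged, K itself is unchanged.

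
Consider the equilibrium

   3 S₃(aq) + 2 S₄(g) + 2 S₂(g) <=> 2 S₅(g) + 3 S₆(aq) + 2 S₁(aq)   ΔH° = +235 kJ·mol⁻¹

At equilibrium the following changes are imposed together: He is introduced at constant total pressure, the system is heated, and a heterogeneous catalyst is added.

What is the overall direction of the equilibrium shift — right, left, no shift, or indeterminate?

cannot be determined

Adding inert gas at constant total pressure expands the volume and lowers every reacting partial pressure. With Δn_gas = 2 − 4 = -2, Q moves away from K toward the side with fewer gas moles, so the system shifts toward the side with more gas moles — to the left.
The forward reaction is endothermic. Raising T favours the endothermic direction — shift to the right.
A catalyst speeds both forward and reverse rates equally; it changes neither Q nor K — no shift from this change.
The individual effects push in opposite directions; without quantitative information the net direction cannot be determined.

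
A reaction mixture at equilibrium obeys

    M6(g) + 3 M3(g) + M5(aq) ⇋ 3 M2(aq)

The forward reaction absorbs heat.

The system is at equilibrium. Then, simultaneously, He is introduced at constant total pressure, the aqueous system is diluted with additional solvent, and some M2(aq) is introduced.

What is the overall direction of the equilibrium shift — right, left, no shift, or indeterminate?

cannot be determined

Adding inert gas at constant total pressure expands the volume and lowers every reacting partial pressure. With Δn_gas = 0 − 4 = -4, Q moves away from K toward the side with fewer gas moles, so the system shifts toward the side with more gas moles — to the left.
Dilution lowers every aqueous concentration by the same factor. Δn_aq = 3 − 1 = +2, so the system shifts toward the side with more dissolved moles — to the right.
Adding M2 (aq), a product, drives the reaction to the left.
The individual effects push in opposite directions; without quantitative information the net direction cannot be determined.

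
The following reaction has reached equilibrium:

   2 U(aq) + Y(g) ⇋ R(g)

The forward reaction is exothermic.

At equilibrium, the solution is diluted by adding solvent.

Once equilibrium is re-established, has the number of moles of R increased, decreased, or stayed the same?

Dilution lowers every aqueous concentration by the same factor. Δn_aq = 0 − 2 = -2, so the system shifts toward the side with more dissolved moles — to the left.
The net shift is to the left. R is a product, so its amount decreases.

decreases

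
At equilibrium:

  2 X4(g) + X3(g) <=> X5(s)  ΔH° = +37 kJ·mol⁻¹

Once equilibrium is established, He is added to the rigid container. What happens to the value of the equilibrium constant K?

unchanged

The equilibrium constant depends only on temperature. This perturbation changes neither the position of equilibrium nor K.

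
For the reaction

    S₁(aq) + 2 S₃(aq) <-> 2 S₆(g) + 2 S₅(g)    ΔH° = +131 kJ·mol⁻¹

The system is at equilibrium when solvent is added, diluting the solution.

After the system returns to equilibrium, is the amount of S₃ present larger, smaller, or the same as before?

increases

Dilution lowers every aqueous concentration by the same factor. Δn_aq = 0 − 3 = -3, so the system shifts toward the side with more dissolved moles — to the left.
The net shift is to the left. S₃ is a reactant, so its amount increases.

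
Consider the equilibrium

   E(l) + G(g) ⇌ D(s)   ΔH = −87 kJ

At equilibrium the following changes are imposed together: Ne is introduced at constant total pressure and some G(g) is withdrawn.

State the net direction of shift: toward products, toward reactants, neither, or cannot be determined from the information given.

left

Adding inert gas at constant total pressure expands the volume and lowers every reacting partial pressure. With Δn_gas = 0 − 1 = -1, Q moves away from K toward the side with fewer gas moles, so the system shifts toward the side with more gas moles — to the left.
Removing G (g), a reactant, drives the reaction to the left.
All effects act in the same direction — net shift to the left.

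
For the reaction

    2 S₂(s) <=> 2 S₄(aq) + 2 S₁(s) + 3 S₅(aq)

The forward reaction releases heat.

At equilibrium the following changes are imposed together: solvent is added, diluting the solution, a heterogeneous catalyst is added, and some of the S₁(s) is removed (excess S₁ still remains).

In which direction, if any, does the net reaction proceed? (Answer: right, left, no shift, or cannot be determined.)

right

Dilution lowers every aqueous concentration by the same factor. Δn_aq = 5 − 0 = +5, so the system shifts toward the side with more dissolved moles — to the right.
A catalyst speeds both forward and reverse rates equally; it changes neither Q nor K — no shift from this change.
S₁ is a pure solid; its activity is 1 regardless of amount, so Q is unaffected — no shift from this change.
Only the nonzero effect(s) matter; the net shift is to the right.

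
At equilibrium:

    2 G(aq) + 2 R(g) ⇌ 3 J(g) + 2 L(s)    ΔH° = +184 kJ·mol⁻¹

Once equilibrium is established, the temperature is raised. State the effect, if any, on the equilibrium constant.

increases

K depends on temperature via the van 't Hoff relation. The forward reaction is endothermic, so raising T increases K.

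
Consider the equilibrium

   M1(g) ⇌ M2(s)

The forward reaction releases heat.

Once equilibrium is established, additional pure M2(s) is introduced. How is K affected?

The equilibrium constant depends only on temperature. This perturbation changes neither the position of equilibrium nor K.

unchanged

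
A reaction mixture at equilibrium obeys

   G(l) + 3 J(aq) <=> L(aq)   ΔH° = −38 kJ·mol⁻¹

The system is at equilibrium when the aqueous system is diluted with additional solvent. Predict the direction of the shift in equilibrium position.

Dilution lowers every aqueous concentration by the same factor. Δn_aq = 1 − 3 = -2, so the system shifts toward the side with more dissolved moles — to the left.

left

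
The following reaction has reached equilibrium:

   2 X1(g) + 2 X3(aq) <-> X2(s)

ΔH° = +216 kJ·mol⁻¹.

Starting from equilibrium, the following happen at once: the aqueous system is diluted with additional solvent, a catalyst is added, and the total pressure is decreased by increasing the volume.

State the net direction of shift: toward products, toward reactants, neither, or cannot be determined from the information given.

left

Dilution lowers every aqueous concentration by the same factor. Δn_aq = 0 − 2 = -2, so the system shifts toward the side with more dissolved moles — to the left.
A catalyst speeds both forward and reverse rates equally; it changes neither Q nor K — no shift from this change.
Gas moles: reactants 2, products 0 (Δn_gas = -2). Expansion shifts the system toward the side with more moles of gas — to the left.
Only the nonzero effect(s) matter; the net shift is to the left.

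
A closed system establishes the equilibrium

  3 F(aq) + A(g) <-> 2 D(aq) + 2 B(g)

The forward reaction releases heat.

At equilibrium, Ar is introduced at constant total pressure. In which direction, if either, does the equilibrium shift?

right

Adding inert gas at constant total pressure expands the volume and lowers every reacting partial pressure. With Δn_gas = 2 − 1 = +1, Q moves away from K toward the side with fewer gas moles, so the system shifts toward the side with more gas moles — to the right.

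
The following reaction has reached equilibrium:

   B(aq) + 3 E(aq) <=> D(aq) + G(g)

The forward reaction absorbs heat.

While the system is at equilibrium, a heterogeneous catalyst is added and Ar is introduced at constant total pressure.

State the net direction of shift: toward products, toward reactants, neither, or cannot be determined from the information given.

A catalyst speeds both forward and reverse rates equally; it changes neither Q nor K — no shift from this change.
Adding inert gas at constant total pressure expands the volume and lowers every reacting partial pressure. With Δn_gas = 1 − 0 = +1, Q moves away from K toward the side with fewer gas moles, so the system shifts toward the side with more gas moles — to the right.
Only the nonzero effect(s) matter; the net shift is to the right.

right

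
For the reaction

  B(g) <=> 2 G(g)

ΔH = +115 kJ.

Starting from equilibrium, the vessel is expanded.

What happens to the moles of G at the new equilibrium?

Gas moles: reactants 1, products 2 (Δn_gas = +1). Expansion shifts the system toward the side with more moles of gas — to the right.
The net shift is to the right. G is a product, so its amount increases.

increases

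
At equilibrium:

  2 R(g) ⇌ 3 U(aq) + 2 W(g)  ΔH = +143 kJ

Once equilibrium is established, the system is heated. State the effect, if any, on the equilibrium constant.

K depends on temperature via the van 't Hoff relation. The forward reaction is endothermic, so raising T increases K.

increases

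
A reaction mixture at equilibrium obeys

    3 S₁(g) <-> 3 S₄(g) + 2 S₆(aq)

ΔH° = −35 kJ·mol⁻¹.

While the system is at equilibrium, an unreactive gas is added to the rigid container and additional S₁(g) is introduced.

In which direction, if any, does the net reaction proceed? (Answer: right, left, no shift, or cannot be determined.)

right

At constant volume, adding an inert gas leaves every reacting species' partial pressure unchanged, so Q is unchanged — no shift from this change.
Adding S₁ (g), a reactant, drives the reaction to the right.
Only the nonzero effect(s) matter; the net shift is to the right.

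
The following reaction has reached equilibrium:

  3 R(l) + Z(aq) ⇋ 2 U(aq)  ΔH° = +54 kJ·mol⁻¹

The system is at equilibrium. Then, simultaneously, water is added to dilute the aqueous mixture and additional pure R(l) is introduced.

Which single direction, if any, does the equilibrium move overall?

right

Dilution lowers every aqueous concentration by the same factor. Δn_aq = 2 − 1 = +1, so the system shifts toward the side with more dissolved moles — to the right.
R is a pure liquid; its activity is 1 regardless of amount, so Q is unaffected — no shift from this change.
Only the nonzero effect(s) matter; the net shift is to the right.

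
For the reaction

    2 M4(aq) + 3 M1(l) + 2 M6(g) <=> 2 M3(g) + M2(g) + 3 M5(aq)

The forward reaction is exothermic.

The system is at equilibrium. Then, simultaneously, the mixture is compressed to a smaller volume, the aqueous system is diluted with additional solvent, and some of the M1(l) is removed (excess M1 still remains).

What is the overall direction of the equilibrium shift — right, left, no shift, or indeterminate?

cannot be determined

Gas moles: reactants 2, products 3 (Δn_gas = +1). Compression shifts the system toward the side with fewer moles of gas — to the left.
Dilution lowers every aqueous concentration by the same factor. Δn_aq = 3 − 2 = +1, so the system shifts toward the side with more dissolved moles — to the right.
M1 is a pure liquid; its activity is 1 regardless of amount, so Q is unaffected — no shift from this change.
The individual effects push in opposite directions; without quantitative information the net direction cannot be determined.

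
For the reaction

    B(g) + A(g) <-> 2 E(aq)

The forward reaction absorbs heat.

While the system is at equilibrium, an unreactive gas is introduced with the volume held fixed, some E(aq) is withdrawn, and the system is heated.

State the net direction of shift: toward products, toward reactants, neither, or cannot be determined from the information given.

At constant volume, adding an inert gas leaves every reacting species' partial pressure unchanged, so Q is unchanged — no shift from this change.
Removing E (aq), a product, drives the reaction to the right.
The forward reaction is endothermic. Raising T favours the endothermic direction — shift to the right.
Only the nonzero effect(s) matter; the net shift is to the right.

right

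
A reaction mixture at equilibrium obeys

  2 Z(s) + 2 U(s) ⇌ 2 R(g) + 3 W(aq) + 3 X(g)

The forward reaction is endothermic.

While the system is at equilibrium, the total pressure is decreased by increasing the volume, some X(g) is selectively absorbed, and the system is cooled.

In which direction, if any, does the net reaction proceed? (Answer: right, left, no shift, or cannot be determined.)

Gas moles: reactants 0, products 5 (Δn_gas = +5). Expansion shifts the system toward the side with more moles of gas — to the right.
Removing X (g), a product, drives the reaction to the right.
The forward reaction is endothermic. Lowering T favours the exothermic direction — shift to the left.
The individual effects push in opposite directions; without quantitative information the net direction cannot be determined.

cannot be determined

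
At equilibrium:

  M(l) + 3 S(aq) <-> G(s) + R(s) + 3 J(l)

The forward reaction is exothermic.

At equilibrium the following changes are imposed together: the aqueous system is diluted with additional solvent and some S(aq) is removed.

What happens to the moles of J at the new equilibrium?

Dilution lowers every aqueous concentration by the same factor. Δn_aq = 0 − 3 = -3, so the system shifts toward the side with more dissolved moles — to the left.
Removing S (aq), a reactant, drives the reaction to the left.
The net shift is to the left. J is a product, so its amount decreases.

decreases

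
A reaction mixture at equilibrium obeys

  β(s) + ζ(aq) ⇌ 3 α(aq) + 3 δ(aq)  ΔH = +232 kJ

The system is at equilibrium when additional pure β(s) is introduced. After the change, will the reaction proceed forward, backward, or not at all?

β is a pure solid; its activity is 1 regardless of amount, so Q is unaffected — no shift from this change.

no shift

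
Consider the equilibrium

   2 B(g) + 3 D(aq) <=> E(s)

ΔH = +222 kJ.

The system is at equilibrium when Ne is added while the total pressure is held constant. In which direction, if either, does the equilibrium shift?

left

Adding inert gas at constant total pressure expands the volume and lowers every reacting partial pressure. With Δn_gas = 0 − 2 = -2, Q moves away from K toward the side with fewer gas moles, so the system shifts toward the side with more gas moles — to the left.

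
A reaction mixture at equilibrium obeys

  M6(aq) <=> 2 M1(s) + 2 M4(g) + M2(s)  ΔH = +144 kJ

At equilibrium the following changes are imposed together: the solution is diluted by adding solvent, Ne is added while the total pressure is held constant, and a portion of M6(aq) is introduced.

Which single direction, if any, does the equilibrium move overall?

Dilution lowers every aqueous concentration by the same factor. Δn_aq = 0 − 1 = -1, so the system shifts toward the side with more dissolved moles — to the left.
Adding inert gas at constant total pressure expands the volume and lowers every reacting partial pressure. With Δn_gas = 2 − 0 = +2, Q moves away from K toward the side with fewer gas moles, so the system shifts toward the side with more gas moles — to the right.
Adding M6 (aq), a reactant, drives the reaction to the right.
The individual effects push in opposite directions; without quantitative information the net direction cannot be determined.

cannot be determined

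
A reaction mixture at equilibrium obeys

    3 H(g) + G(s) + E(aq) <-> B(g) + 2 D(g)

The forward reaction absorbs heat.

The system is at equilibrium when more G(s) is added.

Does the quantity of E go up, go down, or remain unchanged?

G is a pure solid; its activity is 1 regardless of amount, so Q is unaffected — no shift from this change.
No net shift occurs, so the amount of E is unchanged.

unchanged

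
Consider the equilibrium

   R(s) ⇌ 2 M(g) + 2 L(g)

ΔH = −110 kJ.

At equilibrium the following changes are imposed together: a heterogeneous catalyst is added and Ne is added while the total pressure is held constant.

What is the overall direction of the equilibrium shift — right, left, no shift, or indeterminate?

right

A catalyst speeds both forward and reverse rates equally; it changes neither Q nor K — no shift from this change.
Adding inert gas at constant total pressure expands the volume and lowers every reacting partial pressure. With Δn_gas = 4 − 0 = +4, Q moves away from K toward the side with fewer gas moles, so the system shifts toward the side with more gas moles — to the right.
Only the nonzero effect(s) matter; the net shift is to the right.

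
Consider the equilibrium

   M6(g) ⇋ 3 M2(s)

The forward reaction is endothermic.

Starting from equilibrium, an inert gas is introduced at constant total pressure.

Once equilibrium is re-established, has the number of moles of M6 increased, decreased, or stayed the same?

increases

Adding inert gas at constant total pressure expands the volume and lowers every reacting partial pressure. With Δn_gas = 0 − 1 = -1, Q moves away from K toward the side with fewer gas moles, so the system shifts toward the side with more gas moles — to the left.
The net shift is to the left. M6 is a reactant, so its amount increases.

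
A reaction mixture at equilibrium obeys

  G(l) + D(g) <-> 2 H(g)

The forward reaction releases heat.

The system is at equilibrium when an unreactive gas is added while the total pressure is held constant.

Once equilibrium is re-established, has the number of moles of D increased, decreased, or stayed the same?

decreases

Adding inert gas at constant total pressure expands the volume and lowers every reacting partial pressure. With Δn_gas = 2 − 1 = +1, Q moves away from K toward the side with fewer gas moles, so the system shifts toward the side with more gas moles — to the right.
The net shift is to the right. D is a reactant, so its amount decreases.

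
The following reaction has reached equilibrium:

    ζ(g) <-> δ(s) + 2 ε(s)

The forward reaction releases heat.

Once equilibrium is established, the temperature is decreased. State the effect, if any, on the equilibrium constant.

increases

K depends on temperature via the van 't Hoff relation. The forward reaction is exothermic, so lowering T increases K.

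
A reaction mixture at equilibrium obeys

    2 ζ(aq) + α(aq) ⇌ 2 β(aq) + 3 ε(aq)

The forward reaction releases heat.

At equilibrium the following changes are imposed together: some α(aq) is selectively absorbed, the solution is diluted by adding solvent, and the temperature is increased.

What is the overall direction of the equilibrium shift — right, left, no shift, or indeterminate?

Removing α (aq), a reactant, drives the reaction to the left.
Dilution lowers every aqueous concentration by the same factor. Δn_aq = 5 − 3 = +2, so the system shifts toward the side with more dissolved moles — to the right.
The forward reaction is exothermic. Raising T favours the endothermic direction — shift to the left.
The individual effects push in opposite directions; without quantitative information the net direction cannot be determined.

cannot be determined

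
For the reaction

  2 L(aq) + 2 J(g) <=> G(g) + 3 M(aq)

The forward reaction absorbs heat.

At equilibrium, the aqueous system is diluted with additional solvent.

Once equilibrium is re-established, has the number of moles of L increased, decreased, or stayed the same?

decreases

Dilution lowers every aqueous concentration by the same factor. Δn_aq = 3 − 2 = +1, so the system shifts toward the side with more dissolved moles — to the right.
The net shift is to the right. L is a reactant, so its amount decreases.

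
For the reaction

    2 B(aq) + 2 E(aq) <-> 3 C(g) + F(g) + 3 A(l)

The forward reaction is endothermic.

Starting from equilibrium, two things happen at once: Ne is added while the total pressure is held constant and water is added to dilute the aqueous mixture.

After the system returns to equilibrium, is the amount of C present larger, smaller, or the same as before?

cannot be determined

Adding inert gas at constant total pressure expands the volume and lowers every reacting partial pressure. With Δn_gas = 4 − 0 = +4, Q moves away from K toward the side with fewer gas moles, so the system shifts toward the side with more gas moles — to the right.
Dilution lowers every aqueous concentration by the same factor. Δn_aq = 0 − 4 = -4, so the system shifts toward the side with more dissolved moles — to the left.
The two effects oppose each other, so the net shift — and hence the change in C — cannot be determined from the given information.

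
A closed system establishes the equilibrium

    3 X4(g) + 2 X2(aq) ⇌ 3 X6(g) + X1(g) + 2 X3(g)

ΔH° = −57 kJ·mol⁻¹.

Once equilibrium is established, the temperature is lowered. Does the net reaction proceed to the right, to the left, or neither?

right

The forward reaction is exothermic. Lowering T favours the exothermic direction — shift to the right.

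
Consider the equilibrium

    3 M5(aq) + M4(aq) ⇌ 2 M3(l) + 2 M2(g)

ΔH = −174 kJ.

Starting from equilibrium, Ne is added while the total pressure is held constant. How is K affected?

The equilibrium constant depends only on temperature. This perturbation may move the position of equilibrium, but since T is unchanged, K itself is unchanged.

unchanged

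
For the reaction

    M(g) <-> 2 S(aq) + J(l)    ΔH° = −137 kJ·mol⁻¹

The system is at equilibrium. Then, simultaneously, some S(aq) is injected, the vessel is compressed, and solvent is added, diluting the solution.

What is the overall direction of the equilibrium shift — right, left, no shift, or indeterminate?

cannot be determined

Adding S (aq), a product, drives the reaction to the left.
Gas moles: reactants 1, products 0 (Δn_gas = -1). Compression shifts the system toward the side with fewer moles of gas — to the right.
Dilution lowers every aqueous concentration by the same factor. Δn_aq = 2 − 0 = +2, so the system shifts toward the side with more dissolved moles — to the right.
The individual effects push in opposite directions; without quantitative information the net direction cannot be determined.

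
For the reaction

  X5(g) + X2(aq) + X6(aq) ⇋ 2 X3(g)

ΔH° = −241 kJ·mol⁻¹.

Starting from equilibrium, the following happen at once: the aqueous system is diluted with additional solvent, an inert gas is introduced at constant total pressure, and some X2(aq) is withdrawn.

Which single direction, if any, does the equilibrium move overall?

Dilution lowers every aqueous concentration by the same factor. Δn_aq = 0 − 2 = -2, so the system shifts toward the side with more dissolved moles — to the left.
Adding inert gas at constant total pressure expands the volume and lowers every reacting partial pressure. With Δn_gas = 2 − 1 = +1, Q moves away from K toward the side with fewer gas moles, so the system shifts toward the side with more gas moles — to the right.
Removing X2 (aq), a reactant, drives the reaction to the left.
The individual effects push in opposite directions; without quantitative information the net direction cannot be determined.

cannot be determined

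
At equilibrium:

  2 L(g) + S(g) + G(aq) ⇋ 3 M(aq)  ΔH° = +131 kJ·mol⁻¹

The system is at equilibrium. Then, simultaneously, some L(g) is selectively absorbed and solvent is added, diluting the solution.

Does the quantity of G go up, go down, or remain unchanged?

cannot be determined

Removing L (g), a reactant, drives the reaction to the left.
Dilution lowers every aqueous concentration by the same factor. Δn_aq = 3 − 1 = +2, so the system shifts toward the side with more dissolved moles — to the right.
The two effects oppose each other, so the net shift — and hence the change in G — cannot be determined from the given information.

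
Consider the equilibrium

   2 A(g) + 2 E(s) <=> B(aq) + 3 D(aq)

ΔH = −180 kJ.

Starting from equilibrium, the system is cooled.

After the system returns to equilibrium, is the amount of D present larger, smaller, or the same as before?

increases

The forward reaction is exothermic. Lowering T favours the exothermic direction — shift to the right.
The net shift is to the right. D is a product, so its amount increases.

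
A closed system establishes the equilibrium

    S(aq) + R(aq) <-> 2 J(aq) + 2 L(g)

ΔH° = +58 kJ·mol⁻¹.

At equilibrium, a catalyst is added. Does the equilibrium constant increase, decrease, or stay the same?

The equilibrium constant depends only on temperature. This perturbation changes neither the position of equilibrium nor K.

unchanged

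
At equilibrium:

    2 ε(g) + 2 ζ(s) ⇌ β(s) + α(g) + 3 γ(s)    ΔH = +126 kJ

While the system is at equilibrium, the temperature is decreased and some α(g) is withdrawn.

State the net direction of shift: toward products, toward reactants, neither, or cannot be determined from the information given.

The forward reaction is endothermic. Lowering T favours the exothermic direction — shift to the left.
Removing α (g), a product, drives the reaction to the right.
The individual effects push in opposite directions; without quantitative information the net direction cannot be determined.

cannot be determined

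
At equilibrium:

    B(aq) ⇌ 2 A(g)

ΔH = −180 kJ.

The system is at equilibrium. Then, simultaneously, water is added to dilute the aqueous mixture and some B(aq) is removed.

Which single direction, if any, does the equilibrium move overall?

left

Dilution lowers every aqueous concentration by the same factor. Δn_aq = 0 − 1 = -1, so the system shifts toward the side with more dissolved moles — to the left.
Removing B (aq), a reactant, drives the reaction to the left.
All effects act in the same direction — net shift to the left.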